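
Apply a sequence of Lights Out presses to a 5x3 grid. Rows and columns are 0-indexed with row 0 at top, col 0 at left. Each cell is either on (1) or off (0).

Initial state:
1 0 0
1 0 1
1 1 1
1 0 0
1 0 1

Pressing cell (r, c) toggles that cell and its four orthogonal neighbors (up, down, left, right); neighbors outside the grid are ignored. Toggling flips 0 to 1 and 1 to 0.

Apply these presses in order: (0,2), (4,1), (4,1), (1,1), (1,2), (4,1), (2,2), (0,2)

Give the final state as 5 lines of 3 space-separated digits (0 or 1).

Answer: 1 1 1
0 0 0
1 1 1
1 1 1
0 1 0

Derivation:
After press 1 at (0,2):
1 1 1
1 0 0
1 1 1
1 0 0
1 0 1

After press 2 at (4,1):
1 1 1
1 0 0
1 1 1
1 1 0
0 1 0

After press 3 at (4,1):
1 1 1
1 0 0
1 1 1
1 0 0
1 0 1

After press 4 at (1,1):
1 0 1
0 1 1
1 0 1
1 0 0
1 0 1

After press 5 at (1,2):
1 0 0
0 0 0
1 0 0
1 0 0
1 0 1

After press 6 at (4,1):
1 0 0
0 0 0
1 0 0
1 1 0
0 1 0

After press 7 at (2,2):
1 0 0
0 0 1
1 1 1
1 1 1
0 1 0

After press 8 at (0,2):
1 1 1
0 0 0
1 1 1
1 1 1
0 1 0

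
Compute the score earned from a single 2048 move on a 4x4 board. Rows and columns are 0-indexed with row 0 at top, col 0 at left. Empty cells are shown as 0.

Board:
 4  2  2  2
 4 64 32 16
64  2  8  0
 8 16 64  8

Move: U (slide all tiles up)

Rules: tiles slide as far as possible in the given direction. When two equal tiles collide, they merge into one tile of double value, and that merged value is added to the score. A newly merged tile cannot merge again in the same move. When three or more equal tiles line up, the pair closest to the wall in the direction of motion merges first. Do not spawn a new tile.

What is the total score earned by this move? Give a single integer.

Slide up:
col 0: [4, 4, 64, 8] -> [8, 64, 8, 0]  score +8 (running 8)
col 1: [2, 64, 2, 16] -> [2, 64, 2, 16]  score +0 (running 8)
col 2: [2, 32, 8, 64] -> [2, 32, 8, 64]  score +0 (running 8)
col 3: [2, 16, 0, 8] -> [2, 16, 8, 0]  score +0 (running 8)
Board after move:
 8  2  2  2
64 64 32 16
 8  2  8  8
 0 16 64  0

Answer: 8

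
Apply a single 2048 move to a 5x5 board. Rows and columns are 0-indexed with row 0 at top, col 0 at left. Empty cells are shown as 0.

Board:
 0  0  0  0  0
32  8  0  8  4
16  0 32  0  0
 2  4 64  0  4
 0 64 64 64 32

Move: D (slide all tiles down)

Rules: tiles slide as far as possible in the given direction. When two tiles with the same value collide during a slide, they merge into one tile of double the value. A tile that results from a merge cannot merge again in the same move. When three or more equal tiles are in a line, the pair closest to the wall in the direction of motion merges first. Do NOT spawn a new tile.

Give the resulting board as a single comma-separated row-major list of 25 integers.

Answer: 0, 0, 0, 0, 0, 0, 0, 0, 0, 0, 32, 8, 0, 0, 0, 16, 4, 32, 8, 8, 2, 64, 128, 64, 32

Derivation:
Slide down:
col 0: [0, 32, 16, 2, 0] -> [0, 0, 32, 16, 2]
col 1: [0, 8, 0, 4, 64] -> [0, 0, 8, 4, 64]
col 2: [0, 0, 32, 64, 64] -> [0, 0, 0, 32, 128]
col 3: [0, 8, 0, 0, 64] -> [0, 0, 0, 8, 64]
col 4: [0, 4, 0, 4, 32] -> [0, 0, 0, 8, 32]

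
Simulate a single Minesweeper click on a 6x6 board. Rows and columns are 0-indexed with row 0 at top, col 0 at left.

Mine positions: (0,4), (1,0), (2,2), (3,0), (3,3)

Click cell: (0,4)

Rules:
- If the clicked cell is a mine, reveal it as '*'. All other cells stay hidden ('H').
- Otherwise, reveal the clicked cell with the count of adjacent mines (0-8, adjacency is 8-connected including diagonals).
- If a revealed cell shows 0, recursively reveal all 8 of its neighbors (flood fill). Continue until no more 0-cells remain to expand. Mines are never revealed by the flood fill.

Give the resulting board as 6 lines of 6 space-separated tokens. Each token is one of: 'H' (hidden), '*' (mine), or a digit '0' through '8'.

H H H H * H
H H H H H H
H H H H H H
H H H H H H
H H H H H H
H H H H H H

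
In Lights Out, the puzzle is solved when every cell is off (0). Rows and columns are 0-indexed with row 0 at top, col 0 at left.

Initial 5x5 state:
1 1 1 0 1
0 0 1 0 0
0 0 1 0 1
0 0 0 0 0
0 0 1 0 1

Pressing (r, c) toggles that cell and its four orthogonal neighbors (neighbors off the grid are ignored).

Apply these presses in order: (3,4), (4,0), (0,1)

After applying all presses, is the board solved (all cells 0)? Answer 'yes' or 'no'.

Answer: no

Derivation:
After press 1 at (3,4):
1 1 1 0 1
0 0 1 0 0
0 0 1 0 0
0 0 0 1 1
0 0 1 0 0

After press 2 at (4,0):
1 1 1 0 1
0 0 1 0 0
0 0 1 0 0
1 0 0 1 1
1 1 1 0 0

After press 3 at (0,1):
0 0 0 0 1
0 1 1 0 0
0 0 1 0 0
1 0 0 1 1
1 1 1 0 0

Lights still on: 10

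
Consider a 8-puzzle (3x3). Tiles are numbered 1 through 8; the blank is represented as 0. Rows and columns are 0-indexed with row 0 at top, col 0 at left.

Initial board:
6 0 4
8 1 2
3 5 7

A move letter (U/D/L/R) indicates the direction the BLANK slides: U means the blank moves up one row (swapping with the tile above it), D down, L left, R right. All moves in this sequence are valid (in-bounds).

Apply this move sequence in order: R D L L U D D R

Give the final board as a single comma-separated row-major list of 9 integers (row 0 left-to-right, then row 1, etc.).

After move 1 (R):
6 4 0
8 1 2
3 5 7

After move 2 (D):
6 4 2
8 1 0
3 5 7

After move 3 (L):
6 4 2
8 0 1
3 5 7

After move 4 (L):
6 4 2
0 8 1
3 5 7

After move 5 (U):
0 4 2
6 8 1
3 5 7

After move 6 (D):
6 4 2
0 8 1
3 5 7

After move 7 (D):
6 4 2
3 8 1
0 5 7

After move 8 (R):
6 4 2
3 8 1
5 0 7

Answer: 6, 4, 2, 3, 8, 1, 5, 0, 7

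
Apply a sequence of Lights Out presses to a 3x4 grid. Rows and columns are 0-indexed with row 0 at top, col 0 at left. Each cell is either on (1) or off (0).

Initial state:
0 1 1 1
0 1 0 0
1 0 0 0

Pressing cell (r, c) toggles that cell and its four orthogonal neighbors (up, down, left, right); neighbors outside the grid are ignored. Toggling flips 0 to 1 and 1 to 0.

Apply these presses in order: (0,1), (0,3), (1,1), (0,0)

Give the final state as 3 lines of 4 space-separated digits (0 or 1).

Answer: 0 0 1 0
0 1 1 1
1 1 0 0

Derivation:
After press 1 at (0,1):
1 0 0 1
0 0 0 0
1 0 0 0

After press 2 at (0,3):
1 0 1 0
0 0 0 1
1 0 0 0

After press 3 at (1,1):
1 1 1 0
1 1 1 1
1 1 0 0

After press 4 at (0,0):
0 0 1 0
0 1 1 1
1 1 0 0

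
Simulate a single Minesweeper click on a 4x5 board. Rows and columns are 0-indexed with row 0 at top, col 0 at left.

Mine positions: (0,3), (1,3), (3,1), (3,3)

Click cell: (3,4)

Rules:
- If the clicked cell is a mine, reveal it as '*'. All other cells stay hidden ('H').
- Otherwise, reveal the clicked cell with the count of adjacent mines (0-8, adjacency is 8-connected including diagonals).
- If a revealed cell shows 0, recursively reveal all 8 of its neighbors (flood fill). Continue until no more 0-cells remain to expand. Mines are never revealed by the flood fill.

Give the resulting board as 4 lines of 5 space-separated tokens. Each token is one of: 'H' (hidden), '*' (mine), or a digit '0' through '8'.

H H H H H
H H H H H
H H H H H
H H H H 1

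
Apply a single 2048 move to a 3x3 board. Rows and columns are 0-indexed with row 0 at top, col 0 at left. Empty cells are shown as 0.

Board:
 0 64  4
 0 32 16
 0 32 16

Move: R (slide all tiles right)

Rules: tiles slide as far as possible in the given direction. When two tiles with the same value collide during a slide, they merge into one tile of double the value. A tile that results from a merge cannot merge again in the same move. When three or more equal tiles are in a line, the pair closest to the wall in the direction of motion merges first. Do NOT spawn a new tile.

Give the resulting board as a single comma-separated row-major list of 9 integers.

Slide right:
row 0: [0, 64, 4] -> [0, 64, 4]
row 1: [0, 32, 16] -> [0, 32, 16]
row 2: [0, 32, 16] -> [0, 32, 16]

Answer: 0, 64, 4, 0, 32, 16, 0, 32, 16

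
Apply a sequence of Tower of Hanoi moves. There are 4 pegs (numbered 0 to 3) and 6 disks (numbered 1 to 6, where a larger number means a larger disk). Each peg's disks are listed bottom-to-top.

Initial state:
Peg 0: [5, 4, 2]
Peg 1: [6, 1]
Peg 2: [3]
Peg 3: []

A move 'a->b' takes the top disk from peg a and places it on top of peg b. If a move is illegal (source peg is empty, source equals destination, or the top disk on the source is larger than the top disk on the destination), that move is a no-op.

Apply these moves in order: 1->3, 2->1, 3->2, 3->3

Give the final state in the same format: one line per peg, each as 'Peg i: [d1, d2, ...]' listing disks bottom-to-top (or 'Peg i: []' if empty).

Answer: Peg 0: [5, 4, 2]
Peg 1: [6, 3]
Peg 2: [1]
Peg 3: []

Derivation:
After move 1 (1->3):
Peg 0: [5, 4, 2]
Peg 1: [6]
Peg 2: [3]
Peg 3: [1]

After move 2 (2->1):
Peg 0: [5, 4, 2]
Peg 1: [6, 3]
Peg 2: []
Peg 3: [1]

After move 3 (3->2):
Peg 0: [5, 4, 2]
Peg 1: [6, 3]
Peg 2: [1]
Peg 3: []

After move 4 (3->3):
Peg 0: [5, 4, 2]
Peg 1: [6, 3]
Peg 2: [1]
Peg 3: []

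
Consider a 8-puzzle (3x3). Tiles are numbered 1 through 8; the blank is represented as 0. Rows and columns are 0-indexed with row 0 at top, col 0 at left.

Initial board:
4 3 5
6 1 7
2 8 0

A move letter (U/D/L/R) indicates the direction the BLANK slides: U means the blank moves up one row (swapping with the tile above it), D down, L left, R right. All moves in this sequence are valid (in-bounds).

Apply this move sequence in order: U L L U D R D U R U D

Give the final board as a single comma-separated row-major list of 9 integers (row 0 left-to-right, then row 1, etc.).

Answer: 4, 3, 5, 6, 1, 0, 2, 8, 7

Derivation:
After move 1 (U):
4 3 5
6 1 0
2 8 7

After move 2 (L):
4 3 5
6 0 1
2 8 7

After move 3 (L):
4 3 5
0 6 1
2 8 7

After move 4 (U):
0 3 5
4 6 1
2 8 7

After move 5 (D):
4 3 5
0 6 1
2 8 7

After move 6 (R):
4 3 5
6 0 1
2 8 7

After move 7 (D):
4 3 5
6 8 1
2 0 7

After move 8 (U):
4 3 5
6 0 1
2 8 7

After move 9 (R):
4 3 5
6 1 0
2 8 7

After move 10 (U):
4 3 0
6 1 5
2 8 7

After move 11 (D):
4 3 5
6 1 0
2 8 7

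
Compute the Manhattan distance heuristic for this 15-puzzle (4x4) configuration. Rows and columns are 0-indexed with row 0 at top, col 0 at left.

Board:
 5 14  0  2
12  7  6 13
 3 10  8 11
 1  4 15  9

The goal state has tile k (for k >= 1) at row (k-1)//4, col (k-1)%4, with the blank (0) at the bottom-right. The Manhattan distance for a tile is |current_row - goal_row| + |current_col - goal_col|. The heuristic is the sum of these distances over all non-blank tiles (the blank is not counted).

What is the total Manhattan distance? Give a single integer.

Answer: 36

Derivation:
Tile 5: at (0,0), goal (1,0), distance |0-1|+|0-0| = 1
Tile 14: at (0,1), goal (3,1), distance |0-3|+|1-1| = 3
Tile 2: at (0,3), goal (0,1), distance |0-0|+|3-1| = 2
Tile 12: at (1,0), goal (2,3), distance |1-2|+|0-3| = 4
Tile 7: at (1,1), goal (1,2), distance |1-1|+|1-2| = 1
Tile 6: at (1,2), goal (1,1), distance |1-1|+|2-1| = 1
Tile 13: at (1,3), goal (3,0), distance |1-3|+|3-0| = 5
Tile 3: at (2,0), goal (0,2), distance |2-0|+|0-2| = 4
Tile 10: at (2,1), goal (2,1), distance |2-2|+|1-1| = 0
Tile 8: at (2,2), goal (1,3), distance |2-1|+|2-3| = 2
Tile 11: at (2,3), goal (2,2), distance |2-2|+|3-2| = 1
Tile 1: at (3,0), goal (0,0), distance |3-0|+|0-0| = 3
Tile 4: at (3,1), goal (0,3), distance |3-0|+|1-3| = 5
Tile 15: at (3,2), goal (3,2), distance |3-3|+|2-2| = 0
Tile 9: at (3,3), goal (2,0), distance |3-2|+|3-0| = 4
Sum: 1 + 3 + 2 + 4 + 1 + 1 + 5 + 4 + 0 + 2 + 1 + 3 + 5 + 0 + 4 = 36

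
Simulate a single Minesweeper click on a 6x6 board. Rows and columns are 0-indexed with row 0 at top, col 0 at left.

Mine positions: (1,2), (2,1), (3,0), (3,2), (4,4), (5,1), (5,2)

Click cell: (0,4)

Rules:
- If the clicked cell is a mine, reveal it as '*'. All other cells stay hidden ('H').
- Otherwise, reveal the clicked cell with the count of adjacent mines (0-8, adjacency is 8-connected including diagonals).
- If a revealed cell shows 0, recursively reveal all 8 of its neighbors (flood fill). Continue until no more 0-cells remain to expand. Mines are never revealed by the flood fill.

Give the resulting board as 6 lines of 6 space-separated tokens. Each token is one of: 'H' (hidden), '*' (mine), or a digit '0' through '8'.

H H H 1 0 0
H H H 1 0 0
H H H 2 0 0
H H H 2 1 1
H H H H H H
H H H H H H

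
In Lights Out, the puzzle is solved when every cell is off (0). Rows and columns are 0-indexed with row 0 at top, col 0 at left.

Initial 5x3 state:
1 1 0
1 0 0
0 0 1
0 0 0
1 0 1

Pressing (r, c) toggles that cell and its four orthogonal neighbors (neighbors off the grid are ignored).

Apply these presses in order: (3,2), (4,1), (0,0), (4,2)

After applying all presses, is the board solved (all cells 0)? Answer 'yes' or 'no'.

After press 1 at (3,2):
1 1 0
1 0 0
0 0 0
0 1 1
1 0 0

After press 2 at (4,1):
1 1 0
1 0 0
0 0 0
0 0 1
0 1 1

After press 3 at (0,0):
0 0 0
0 0 0
0 0 0
0 0 1
0 1 1

After press 4 at (4,2):
0 0 0
0 0 0
0 0 0
0 0 0
0 0 0

Lights still on: 0

Answer: yes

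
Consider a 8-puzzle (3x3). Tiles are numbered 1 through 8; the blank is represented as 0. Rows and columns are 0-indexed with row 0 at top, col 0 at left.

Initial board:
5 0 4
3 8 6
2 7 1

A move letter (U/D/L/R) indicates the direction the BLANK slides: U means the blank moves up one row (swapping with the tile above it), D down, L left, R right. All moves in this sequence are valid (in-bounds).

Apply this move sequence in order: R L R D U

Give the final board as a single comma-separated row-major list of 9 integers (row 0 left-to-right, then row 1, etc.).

Answer: 5, 4, 0, 3, 8, 6, 2, 7, 1

Derivation:
After move 1 (R):
5 4 0
3 8 6
2 7 1

After move 2 (L):
5 0 4
3 8 6
2 7 1

After move 3 (R):
5 4 0
3 8 6
2 7 1

After move 4 (D):
5 4 6
3 8 0
2 7 1

After move 5 (U):
5 4 0
3 8 6
2 7 1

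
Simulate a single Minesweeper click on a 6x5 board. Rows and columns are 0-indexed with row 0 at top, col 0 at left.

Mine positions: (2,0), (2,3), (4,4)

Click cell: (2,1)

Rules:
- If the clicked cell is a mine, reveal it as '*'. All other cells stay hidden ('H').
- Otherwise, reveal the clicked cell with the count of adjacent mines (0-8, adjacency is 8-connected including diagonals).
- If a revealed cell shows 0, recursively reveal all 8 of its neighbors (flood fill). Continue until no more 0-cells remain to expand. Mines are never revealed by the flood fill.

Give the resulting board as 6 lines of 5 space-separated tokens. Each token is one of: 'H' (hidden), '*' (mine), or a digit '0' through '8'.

H H H H H
H H H H H
H 1 H H H
H H H H H
H H H H H
H H H H H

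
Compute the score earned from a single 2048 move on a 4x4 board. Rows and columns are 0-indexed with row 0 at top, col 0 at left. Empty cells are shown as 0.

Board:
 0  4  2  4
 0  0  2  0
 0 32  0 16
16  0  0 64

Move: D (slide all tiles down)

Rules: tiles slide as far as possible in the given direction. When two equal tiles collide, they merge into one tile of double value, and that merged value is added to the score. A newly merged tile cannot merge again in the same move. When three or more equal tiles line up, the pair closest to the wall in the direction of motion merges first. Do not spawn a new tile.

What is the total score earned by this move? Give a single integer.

Answer: 4

Derivation:
Slide down:
col 0: [0, 0, 0, 16] -> [0, 0, 0, 16]  score +0 (running 0)
col 1: [4, 0, 32, 0] -> [0, 0, 4, 32]  score +0 (running 0)
col 2: [2, 2, 0, 0] -> [0, 0, 0, 4]  score +4 (running 4)
col 3: [4, 0, 16, 64] -> [0, 4, 16, 64]  score +0 (running 4)
Board after move:
 0  0  0  0
 0  0  0  4
 0  4  0 16
16 32  4 64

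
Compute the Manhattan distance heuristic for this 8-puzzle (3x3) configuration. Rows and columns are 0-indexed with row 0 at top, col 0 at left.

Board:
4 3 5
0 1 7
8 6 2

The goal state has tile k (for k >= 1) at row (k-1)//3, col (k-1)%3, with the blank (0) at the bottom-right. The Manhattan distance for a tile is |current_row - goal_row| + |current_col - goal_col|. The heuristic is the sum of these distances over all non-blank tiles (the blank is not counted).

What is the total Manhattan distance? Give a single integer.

Tile 4: at (0,0), goal (1,0), distance |0-1|+|0-0| = 1
Tile 3: at (0,1), goal (0,2), distance |0-0|+|1-2| = 1
Tile 5: at (0,2), goal (1,1), distance |0-1|+|2-1| = 2
Tile 1: at (1,1), goal (0,0), distance |1-0|+|1-0| = 2
Tile 7: at (1,2), goal (2,0), distance |1-2|+|2-0| = 3
Tile 8: at (2,0), goal (2,1), distance |2-2|+|0-1| = 1
Tile 6: at (2,1), goal (1,2), distance |2-1|+|1-2| = 2
Tile 2: at (2,2), goal (0,1), distance |2-0|+|2-1| = 3
Sum: 1 + 1 + 2 + 2 + 3 + 1 + 2 + 3 = 15

Answer: 15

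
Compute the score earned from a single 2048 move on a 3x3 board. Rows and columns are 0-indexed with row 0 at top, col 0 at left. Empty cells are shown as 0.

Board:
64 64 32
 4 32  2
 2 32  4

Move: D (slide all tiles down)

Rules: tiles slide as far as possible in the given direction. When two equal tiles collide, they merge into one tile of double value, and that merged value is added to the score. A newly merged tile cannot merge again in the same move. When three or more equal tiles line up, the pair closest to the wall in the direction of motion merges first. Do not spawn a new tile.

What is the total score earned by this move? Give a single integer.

Slide down:
col 0: [64, 4, 2] -> [64, 4, 2]  score +0 (running 0)
col 1: [64, 32, 32] -> [0, 64, 64]  score +64 (running 64)
col 2: [32, 2, 4] -> [32, 2, 4]  score +0 (running 64)
Board after move:
64  0 32
 4 64  2
 2 64  4

Answer: 64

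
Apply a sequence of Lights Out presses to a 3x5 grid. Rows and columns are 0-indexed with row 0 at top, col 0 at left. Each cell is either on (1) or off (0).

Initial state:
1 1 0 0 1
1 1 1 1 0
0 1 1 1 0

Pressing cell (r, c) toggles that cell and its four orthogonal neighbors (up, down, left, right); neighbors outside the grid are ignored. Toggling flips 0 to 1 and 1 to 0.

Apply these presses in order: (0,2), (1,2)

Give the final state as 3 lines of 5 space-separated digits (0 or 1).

After press 1 at (0,2):
1 0 1 1 1
1 1 0 1 0
0 1 1 1 0

After press 2 at (1,2):
1 0 0 1 1
1 0 1 0 0
0 1 0 1 0

Answer: 1 0 0 1 1
1 0 1 0 0
0 1 0 1 0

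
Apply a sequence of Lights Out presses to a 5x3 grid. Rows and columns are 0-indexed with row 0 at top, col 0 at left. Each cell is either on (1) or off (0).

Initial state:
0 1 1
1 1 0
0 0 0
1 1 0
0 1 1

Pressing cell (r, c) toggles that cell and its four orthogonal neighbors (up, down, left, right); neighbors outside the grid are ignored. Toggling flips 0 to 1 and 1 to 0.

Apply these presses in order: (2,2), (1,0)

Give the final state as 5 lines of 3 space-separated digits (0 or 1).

Answer: 1 1 1
0 0 1
1 1 1
1 1 1
0 1 1

Derivation:
After press 1 at (2,2):
0 1 1
1 1 1
0 1 1
1 1 1
0 1 1

After press 2 at (1,0):
1 1 1
0 0 1
1 1 1
1 1 1
0 1 1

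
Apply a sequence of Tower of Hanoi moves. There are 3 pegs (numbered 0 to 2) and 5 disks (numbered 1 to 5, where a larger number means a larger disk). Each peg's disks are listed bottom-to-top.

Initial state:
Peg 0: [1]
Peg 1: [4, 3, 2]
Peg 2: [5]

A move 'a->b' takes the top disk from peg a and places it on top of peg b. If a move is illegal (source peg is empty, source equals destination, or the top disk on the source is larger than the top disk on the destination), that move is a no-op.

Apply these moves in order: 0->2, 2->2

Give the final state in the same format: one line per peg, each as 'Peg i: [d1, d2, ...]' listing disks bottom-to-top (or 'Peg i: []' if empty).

Answer: Peg 0: []
Peg 1: [4, 3, 2]
Peg 2: [5, 1]

Derivation:
After move 1 (0->2):
Peg 0: []
Peg 1: [4, 3, 2]
Peg 2: [5, 1]

After move 2 (2->2):
Peg 0: []
Peg 1: [4, 3, 2]
Peg 2: [5, 1]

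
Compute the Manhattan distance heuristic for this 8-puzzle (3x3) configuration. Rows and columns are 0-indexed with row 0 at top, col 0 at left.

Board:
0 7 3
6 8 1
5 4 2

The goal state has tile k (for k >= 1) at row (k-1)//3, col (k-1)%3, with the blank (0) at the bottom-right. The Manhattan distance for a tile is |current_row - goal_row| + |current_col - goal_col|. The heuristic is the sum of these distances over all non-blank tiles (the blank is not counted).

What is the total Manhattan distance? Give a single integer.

Answer: 16

Derivation:
Tile 7: at (0,1), goal (2,0), distance |0-2|+|1-0| = 3
Tile 3: at (0,2), goal (0,2), distance |0-0|+|2-2| = 0
Tile 6: at (1,0), goal (1,2), distance |1-1|+|0-2| = 2
Tile 8: at (1,1), goal (2,1), distance |1-2|+|1-1| = 1
Tile 1: at (1,2), goal (0,0), distance |1-0|+|2-0| = 3
Tile 5: at (2,0), goal (1,1), distance |2-1|+|0-1| = 2
Tile 4: at (2,1), goal (1,0), distance |2-1|+|1-0| = 2
Tile 2: at (2,2), goal (0,1), distance |2-0|+|2-1| = 3
Sum: 3 + 0 + 2 + 1 + 3 + 2 + 2 + 3 = 16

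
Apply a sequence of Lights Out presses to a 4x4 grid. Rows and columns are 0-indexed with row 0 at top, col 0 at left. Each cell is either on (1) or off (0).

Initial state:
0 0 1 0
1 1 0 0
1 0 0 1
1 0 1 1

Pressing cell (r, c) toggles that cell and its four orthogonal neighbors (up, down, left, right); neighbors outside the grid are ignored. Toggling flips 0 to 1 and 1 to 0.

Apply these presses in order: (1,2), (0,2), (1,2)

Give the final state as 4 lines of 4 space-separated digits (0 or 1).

Answer: 0 1 0 1
1 1 1 0
1 0 0 1
1 0 1 1

Derivation:
After press 1 at (1,2):
0 0 0 0
1 0 1 1
1 0 1 1
1 0 1 1

After press 2 at (0,2):
0 1 1 1
1 0 0 1
1 0 1 1
1 0 1 1

After press 3 at (1,2):
0 1 0 1
1 1 1 0
1 0 0 1
1 0 1 1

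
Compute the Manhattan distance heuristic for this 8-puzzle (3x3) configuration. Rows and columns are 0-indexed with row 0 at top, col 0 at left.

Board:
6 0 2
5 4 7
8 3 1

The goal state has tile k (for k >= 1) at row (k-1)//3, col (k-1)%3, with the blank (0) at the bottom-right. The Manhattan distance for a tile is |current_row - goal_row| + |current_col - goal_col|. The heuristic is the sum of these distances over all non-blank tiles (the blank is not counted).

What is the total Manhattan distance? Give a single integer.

Tile 6: (0,0)->(1,2) = 3
Tile 2: (0,2)->(0,1) = 1
Tile 5: (1,0)->(1,1) = 1
Tile 4: (1,1)->(1,0) = 1
Tile 7: (1,2)->(2,0) = 3
Tile 8: (2,0)->(2,1) = 1
Tile 3: (2,1)->(0,2) = 3
Tile 1: (2,2)->(0,0) = 4
Sum: 3 + 1 + 1 + 1 + 3 + 1 + 3 + 4 = 17

Answer: 17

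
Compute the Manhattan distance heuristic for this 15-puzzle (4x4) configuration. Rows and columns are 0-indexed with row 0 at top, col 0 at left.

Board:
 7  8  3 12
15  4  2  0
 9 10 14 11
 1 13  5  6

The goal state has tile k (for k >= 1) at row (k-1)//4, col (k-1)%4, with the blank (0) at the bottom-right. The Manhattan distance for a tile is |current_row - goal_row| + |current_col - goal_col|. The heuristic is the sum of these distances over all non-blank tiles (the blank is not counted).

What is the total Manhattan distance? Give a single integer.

Answer: 32

Derivation:
Tile 7: at (0,0), goal (1,2), distance |0-1|+|0-2| = 3
Tile 8: at (0,1), goal (1,3), distance |0-1|+|1-3| = 3
Tile 3: at (0,2), goal (0,2), distance |0-0|+|2-2| = 0
Tile 12: at (0,3), goal (2,3), distance |0-2|+|3-3| = 2
Tile 15: at (1,0), goal (3,2), distance |1-3|+|0-2| = 4
Tile 4: at (1,1), goal (0,3), distance |1-0|+|1-3| = 3
Tile 2: at (1,2), goal (0,1), distance |1-0|+|2-1| = 2
Tile 9: at (2,0), goal (2,0), distance |2-2|+|0-0| = 0
Tile 10: at (2,1), goal (2,1), distance |2-2|+|1-1| = 0
Tile 14: at (2,2), goal (3,1), distance |2-3|+|2-1| = 2
Tile 11: at (2,3), goal (2,2), distance |2-2|+|3-2| = 1
Tile 1: at (3,0), goal (0,0), distance |3-0|+|0-0| = 3
Tile 13: at (3,1), goal (3,0), distance |3-3|+|1-0| = 1
Tile 5: at (3,2), goal (1,0), distance |3-1|+|2-0| = 4
Tile 6: at (3,3), goal (1,1), distance |3-1|+|3-1| = 4
Sum: 3 + 3 + 0 + 2 + 4 + 3 + 2 + 0 + 0 + 2 + 1 + 3 + 1 + 4 + 4 = 32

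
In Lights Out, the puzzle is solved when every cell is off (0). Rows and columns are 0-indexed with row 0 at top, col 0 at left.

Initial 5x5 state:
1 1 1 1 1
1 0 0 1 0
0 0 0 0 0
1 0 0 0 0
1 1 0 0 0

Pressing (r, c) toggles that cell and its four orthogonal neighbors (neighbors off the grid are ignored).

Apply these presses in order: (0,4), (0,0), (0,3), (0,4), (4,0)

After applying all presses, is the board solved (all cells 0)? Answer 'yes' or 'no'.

Answer: yes

Derivation:
After press 1 at (0,4):
1 1 1 0 0
1 0 0 1 1
0 0 0 0 0
1 0 0 0 0
1 1 0 0 0

After press 2 at (0,0):
0 0 1 0 0
0 0 0 1 1
0 0 0 0 0
1 0 0 0 0
1 1 0 0 0

After press 3 at (0,3):
0 0 0 1 1
0 0 0 0 1
0 0 0 0 0
1 0 0 0 0
1 1 0 0 0

After press 4 at (0,4):
0 0 0 0 0
0 0 0 0 0
0 0 0 0 0
1 0 0 0 0
1 1 0 0 0

After press 5 at (4,0):
0 0 0 0 0
0 0 0 0 0
0 0 0 0 0
0 0 0 0 0
0 0 0 0 0

Lights still on: 0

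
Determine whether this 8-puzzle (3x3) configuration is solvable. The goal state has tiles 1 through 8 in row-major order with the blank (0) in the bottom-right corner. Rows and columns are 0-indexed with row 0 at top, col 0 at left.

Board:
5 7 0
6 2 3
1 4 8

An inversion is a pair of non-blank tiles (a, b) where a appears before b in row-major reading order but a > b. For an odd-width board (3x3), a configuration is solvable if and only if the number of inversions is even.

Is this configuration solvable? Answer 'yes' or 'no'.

Answer: no

Derivation:
Inversions (pairs i<j in row-major order where tile[i] > tile[j] > 0): 15
15 is odd, so the puzzle is not solvable.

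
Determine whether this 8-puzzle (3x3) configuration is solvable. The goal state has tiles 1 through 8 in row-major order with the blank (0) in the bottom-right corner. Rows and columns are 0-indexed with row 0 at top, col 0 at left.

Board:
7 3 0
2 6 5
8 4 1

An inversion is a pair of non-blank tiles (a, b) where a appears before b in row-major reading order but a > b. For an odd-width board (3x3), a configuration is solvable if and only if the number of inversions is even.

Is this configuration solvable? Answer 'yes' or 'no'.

Answer: no

Derivation:
Inversions (pairs i<j in row-major order where tile[i] > tile[j] > 0): 17
17 is odd, so the puzzle is not solvable.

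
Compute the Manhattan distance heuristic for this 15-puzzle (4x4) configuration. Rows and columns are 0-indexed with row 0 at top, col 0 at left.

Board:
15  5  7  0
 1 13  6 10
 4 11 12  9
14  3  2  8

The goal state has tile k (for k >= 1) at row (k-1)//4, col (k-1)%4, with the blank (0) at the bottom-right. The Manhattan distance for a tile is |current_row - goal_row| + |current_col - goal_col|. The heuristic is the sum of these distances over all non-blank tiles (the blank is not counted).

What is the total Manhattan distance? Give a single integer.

Tile 15: at (0,0), goal (3,2), distance |0-3|+|0-2| = 5
Tile 5: at (0,1), goal (1,0), distance |0-1|+|1-0| = 2
Tile 7: at (0,2), goal (1,2), distance |0-1|+|2-2| = 1
Tile 1: at (1,0), goal (0,0), distance |1-0|+|0-0| = 1
Tile 13: at (1,1), goal (3,0), distance |1-3|+|1-0| = 3
Tile 6: at (1,2), goal (1,1), distance |1-1|+|2-1| = 1
Tile 10: at (1,3), goal (2,1), distance |1-2|+|3-1| = 3
Tile 4: at (2,0), goal (0,3), distance |2-0|+|0-3| = 5
Tile 11: at (2,1), goal (2,2), distance |2-2|+|1-2| = 1
Tile 12: at (2,2), goal (2,3), distance |2-2|+|2-3| = 1
Tile 9: at (2,3), goal (2,0), distance |2-2|+|3-0| = 3
Tile 14: at (3,0), goal (3,1), distance |3-3|+|0-1| = 1
Tile 3: at (3,1), goal (0,2), distance |3-0|+|1-2| = 4
Tile 2: at (3,2), goal (0,1), distance |3-0|+|2-1| = 4
Tile 8: at (3,3), goal (1,3), distance |3-1|+|3-3| = 2
Sum: 5 + 2 + 1 + 1 + 3 + 1 + 3 + 5 + 1 + 1 + 3 + 1 + 4 + 4 + 2 = 37

Answer: 37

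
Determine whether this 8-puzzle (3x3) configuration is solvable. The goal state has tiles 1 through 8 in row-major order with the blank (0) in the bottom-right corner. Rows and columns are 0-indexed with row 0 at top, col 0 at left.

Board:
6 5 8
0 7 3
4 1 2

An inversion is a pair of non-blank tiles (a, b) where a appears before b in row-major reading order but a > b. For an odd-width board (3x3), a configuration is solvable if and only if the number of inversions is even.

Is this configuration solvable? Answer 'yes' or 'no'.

Inversions (pairs i<j in row-major order where tile[i] > tile[j] > 0): 22
22 is even, so the puzzle is solvable.

Answer: yes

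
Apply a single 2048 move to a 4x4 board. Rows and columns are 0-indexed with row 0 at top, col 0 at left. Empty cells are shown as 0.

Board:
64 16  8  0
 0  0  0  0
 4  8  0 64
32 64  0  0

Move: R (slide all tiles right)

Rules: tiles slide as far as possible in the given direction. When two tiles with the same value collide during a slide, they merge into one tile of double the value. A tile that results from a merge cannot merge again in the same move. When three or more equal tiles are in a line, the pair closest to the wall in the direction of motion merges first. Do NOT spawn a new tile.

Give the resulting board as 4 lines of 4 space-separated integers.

Slide right:
row 0: [64, 16, 8, 0] -> [0, 64, 16, 8]
row 1: [0, 0, 0, 0] -> [0, 0, 0, 0]
row 2: [4, 8, 0, 64] -> [0, 4, 8, 64]
row 3: [32, 64, 0, 0] -> [0, 0, 32, 64]

Answer:  0 64 16  8
 0  0  0  0
 0  4  8 64
 0  0 32 64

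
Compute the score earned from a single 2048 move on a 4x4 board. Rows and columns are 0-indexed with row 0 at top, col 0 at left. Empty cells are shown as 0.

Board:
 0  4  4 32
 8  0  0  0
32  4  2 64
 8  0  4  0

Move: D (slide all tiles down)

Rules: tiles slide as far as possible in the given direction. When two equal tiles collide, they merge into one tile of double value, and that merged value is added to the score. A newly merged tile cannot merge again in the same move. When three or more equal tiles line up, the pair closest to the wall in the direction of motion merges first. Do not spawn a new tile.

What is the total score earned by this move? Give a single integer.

Answer: 8

Derivation:
Slide down:
col 0: [0, 8, 32, 8] -> [0, 8, 32, 8]  score +0 (running 0)
col 1: [4, 0, 4, 0] -> [0, 0, 0, 8]  score +8 (running 8)
col 2: [4, 0, 2, 4] -> [0, 4, 2, 4]  score +0 (running 8)
col 3: [32, 0, 64, 0] -> [0, 0, 32, 64]  score +0 (running 8)
Board after move:
 0  0  0  0
 8  0  4  0
32  0  2 32
 8  8  4 64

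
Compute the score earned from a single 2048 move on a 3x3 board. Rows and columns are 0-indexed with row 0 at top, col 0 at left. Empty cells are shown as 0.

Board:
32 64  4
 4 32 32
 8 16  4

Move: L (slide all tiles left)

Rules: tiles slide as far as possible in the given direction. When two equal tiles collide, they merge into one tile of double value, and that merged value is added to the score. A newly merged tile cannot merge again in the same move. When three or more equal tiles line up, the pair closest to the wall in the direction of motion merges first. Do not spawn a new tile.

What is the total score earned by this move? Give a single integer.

Slide left:
row 0: [32, 64, 4] -> [32, 64, 4]  score +0 (running 0)
row 1: [4, 32, 32] -> [4, 64, 0]  score +64 (running 64)
row 2: [8, 16, 4] -> [8, 16, 4]  score +0 (running 64)
Board after move:
32 64  4
 4 64  0
 8 16  4

Answer: 64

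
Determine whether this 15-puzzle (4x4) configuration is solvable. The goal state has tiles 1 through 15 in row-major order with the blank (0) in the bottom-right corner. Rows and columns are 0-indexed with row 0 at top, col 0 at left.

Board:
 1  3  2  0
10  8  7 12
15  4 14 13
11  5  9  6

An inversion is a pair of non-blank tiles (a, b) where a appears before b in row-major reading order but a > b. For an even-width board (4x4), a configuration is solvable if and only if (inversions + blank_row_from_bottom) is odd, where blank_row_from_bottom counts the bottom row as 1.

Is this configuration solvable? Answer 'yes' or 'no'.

Answer: yes

Derivation:
Inversions: 39
Blank is in row 0 (0-indexed from top), which is row 4 counting from the bottom (bottom = 1).
39 + 4 = 43, which is odd, so the puzzle is solvable.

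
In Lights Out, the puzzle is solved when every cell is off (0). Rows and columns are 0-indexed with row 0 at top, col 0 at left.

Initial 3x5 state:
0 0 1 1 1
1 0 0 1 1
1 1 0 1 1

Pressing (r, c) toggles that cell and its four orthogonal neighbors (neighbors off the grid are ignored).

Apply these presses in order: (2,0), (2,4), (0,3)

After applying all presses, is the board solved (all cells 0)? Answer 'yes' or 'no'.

Answer: yes

Derivation:
After press 1 at (2,0):
0 0 1 1 1
0 0 0 1 1
0 0 0 1 1

After press 2 at (2,4):
0 0 1 1 1
0 0 0 1 0
0 0 0 0 0

After press 3 at (0,3):
0 0 0 0 0
0 0 0 0 0
0 0 0 0 0

Lights still on: 0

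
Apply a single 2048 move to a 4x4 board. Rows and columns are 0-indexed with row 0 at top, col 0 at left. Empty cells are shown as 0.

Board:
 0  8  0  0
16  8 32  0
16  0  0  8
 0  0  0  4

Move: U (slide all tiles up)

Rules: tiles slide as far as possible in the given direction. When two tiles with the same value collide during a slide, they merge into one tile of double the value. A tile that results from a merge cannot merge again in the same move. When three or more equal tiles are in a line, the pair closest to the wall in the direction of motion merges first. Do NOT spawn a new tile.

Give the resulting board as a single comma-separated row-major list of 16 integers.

Slide up:
col 0: [0, 16, 16, 0] -> [32, 0, 0, 0]
col 1: [8, 8, 0, 0] -> [16, 0, 0, 0]
col 2: [0, 32, 0, 0] -> [32, 0, 0, 0]
col 3: [0, 0, 8, 4] -> [8, 4, 0, 0]

Answer: 32, 16, 32, 8, 0, 0, 0, 4, 0, 0, 0, 0, 0, 0, 0, 0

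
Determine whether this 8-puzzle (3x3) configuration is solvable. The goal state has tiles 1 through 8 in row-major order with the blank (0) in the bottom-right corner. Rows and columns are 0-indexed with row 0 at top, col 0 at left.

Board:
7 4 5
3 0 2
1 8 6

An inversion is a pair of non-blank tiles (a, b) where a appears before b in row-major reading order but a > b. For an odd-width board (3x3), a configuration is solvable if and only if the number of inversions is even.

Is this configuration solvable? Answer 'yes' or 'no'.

Inversions (pairs i<j in row-major order where tile[i] > tile[j] > 0): 16
16 is even, so the puzzle is solvable.

Answer: yes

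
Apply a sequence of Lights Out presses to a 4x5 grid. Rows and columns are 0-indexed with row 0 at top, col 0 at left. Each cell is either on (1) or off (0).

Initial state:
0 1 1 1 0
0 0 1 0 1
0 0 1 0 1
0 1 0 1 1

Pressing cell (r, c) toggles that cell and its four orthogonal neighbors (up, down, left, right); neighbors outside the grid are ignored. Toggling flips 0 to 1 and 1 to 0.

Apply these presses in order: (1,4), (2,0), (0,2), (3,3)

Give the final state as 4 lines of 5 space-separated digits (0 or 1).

After press 1 at (1,4):
0 1 1 1 1
0 0 1 1 0
0 0 1 0 0
0 1 0 1 1

After press 2 at (2,0):
0 1 1 1 1
1 0 1 1 0
1 1 1 0 0
1 1 0 1 1

After press 3 at (0,2):
0 0 0 0 1
1 0 0 1 0
1 1 1 0 0
1 1 0 1 1

After press 4 at (3,3):
0 0 0 0 1
1 0 0 1 0
1 1 1 1 0
1 1 1 0 0

Answer: 0 0 0 0 1
1 0 0 1 0
1 1 1 1 0
1 1 1 0 0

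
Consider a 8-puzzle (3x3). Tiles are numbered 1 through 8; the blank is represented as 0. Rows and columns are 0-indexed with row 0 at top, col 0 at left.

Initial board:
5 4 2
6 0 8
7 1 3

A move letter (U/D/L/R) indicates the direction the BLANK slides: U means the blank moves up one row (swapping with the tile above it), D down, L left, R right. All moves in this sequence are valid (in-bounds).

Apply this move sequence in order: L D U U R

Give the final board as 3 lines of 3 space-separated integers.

Answer: 4 0 2
5 6 8
7 1 3

Derivation:
After move 1 (L):
5 4 2
0 6 8
7 1 3

After move 2 (D):
5 4 2
7 6 8
0 1 3

After move 3 (U):
5 4 2
0 6 8
7 1 3

After move 4 (U):
0 4 2
5 6 8
7 1 3

After move 5 (R):
4 0 2
5 6 8
7 1 3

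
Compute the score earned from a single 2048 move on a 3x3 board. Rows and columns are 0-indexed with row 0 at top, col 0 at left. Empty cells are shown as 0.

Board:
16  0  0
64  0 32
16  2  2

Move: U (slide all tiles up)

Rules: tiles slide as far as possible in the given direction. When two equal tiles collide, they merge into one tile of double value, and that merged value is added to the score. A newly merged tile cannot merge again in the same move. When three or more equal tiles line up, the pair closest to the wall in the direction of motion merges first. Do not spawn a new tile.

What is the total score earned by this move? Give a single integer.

Slide up:
col 0: [16, 64, 16] -> [16, 64, 16]  score +0 (running 0)
col 1: [0, 0, 2] -> [2, 0, 0]  score +0 (running 0)
col 2: [0, 32, 2] -> [32, 2, 0]  score +0 (running 0)
Board after move:
16  2 32
64  0  2
16  0  0

Answer: 0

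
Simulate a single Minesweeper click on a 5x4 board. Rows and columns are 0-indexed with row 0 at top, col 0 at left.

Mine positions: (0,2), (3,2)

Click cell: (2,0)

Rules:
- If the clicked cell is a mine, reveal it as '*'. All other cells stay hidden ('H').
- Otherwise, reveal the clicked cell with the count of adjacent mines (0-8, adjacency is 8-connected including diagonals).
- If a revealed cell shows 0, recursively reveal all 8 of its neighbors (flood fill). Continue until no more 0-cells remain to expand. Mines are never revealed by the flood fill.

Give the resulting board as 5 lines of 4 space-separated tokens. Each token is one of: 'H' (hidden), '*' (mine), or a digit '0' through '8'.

0 1 H H
0 1 H H
0 1 H H
0 1 H H
0 1 H H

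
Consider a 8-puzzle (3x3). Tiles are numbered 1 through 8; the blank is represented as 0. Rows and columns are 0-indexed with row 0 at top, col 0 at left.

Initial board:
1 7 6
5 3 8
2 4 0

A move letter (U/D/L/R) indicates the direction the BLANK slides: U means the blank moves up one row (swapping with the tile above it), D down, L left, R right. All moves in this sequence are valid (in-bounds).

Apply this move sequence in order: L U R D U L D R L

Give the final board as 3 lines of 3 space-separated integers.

After move 1 (L):
1 7 6
5 3 8
2 0 4

After move 2 (U):
1 7 6
5 0 8
2 3 4

After move 3 (R):
1 7 6
5 8 0
2 3 4

After move 4 (D):
1 7 6
5 8 4
2 3 0

After move 5 (U):
1 7 6
5 8 0
2 3 4

After move 6 (L):
1 7 6
5 0 8
2 3 4

After move 7 (D):
1 7 6
5 3 8
2 0 4

After move 8 (R):
1 7 6
5 3 8
2 4 0

After move 9 (L):
1 7 6
5 3 8
2 0 4

Answer: 1 7 6
5 3 8
2 0 4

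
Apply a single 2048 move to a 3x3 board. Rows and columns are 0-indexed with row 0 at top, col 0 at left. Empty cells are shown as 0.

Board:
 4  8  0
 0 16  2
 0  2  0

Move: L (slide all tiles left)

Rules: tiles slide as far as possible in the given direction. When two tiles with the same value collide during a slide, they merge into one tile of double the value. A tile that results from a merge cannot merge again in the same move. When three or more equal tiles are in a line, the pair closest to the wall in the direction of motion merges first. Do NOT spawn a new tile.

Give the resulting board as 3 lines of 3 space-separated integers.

Answer:  4  8  0
16  2  0
 2  0  0

Derivation:
Slide left:
row 0: [4, 8, 0] -> [4, 8, 0]
row 1: [0, 16, 2] -> [16, 2, 0]
row 2: [0, 2, 0] -> [2, 0, 0]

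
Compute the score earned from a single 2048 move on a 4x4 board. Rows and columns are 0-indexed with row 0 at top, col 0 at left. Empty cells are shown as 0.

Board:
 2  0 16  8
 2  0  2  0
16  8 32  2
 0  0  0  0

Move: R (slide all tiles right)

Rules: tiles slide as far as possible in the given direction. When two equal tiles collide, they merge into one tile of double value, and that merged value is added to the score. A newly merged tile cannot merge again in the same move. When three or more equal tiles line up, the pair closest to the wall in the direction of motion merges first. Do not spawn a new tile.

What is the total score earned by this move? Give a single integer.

Answer: 4

Derivation:
Slide right:
row 0: [2, 0, 16, 8] -> [0, 2, 16, 8]  score +0 (running 0)
row 1: [2, 0, 2, 0] -> [0, 0, 0, 4]  score +4 (running 4)
row 2: [16, 8, 32, 2] -> [16, 8, 32, 2]  score +0 (running 4)
row 3: [0, 0, 0, 0] -> [0, 0, 0, 0]  score +0 (running 4)
Board after move:
 0  2 16  8
 0  0  0  4
16  8 32  2
 0  0  0  0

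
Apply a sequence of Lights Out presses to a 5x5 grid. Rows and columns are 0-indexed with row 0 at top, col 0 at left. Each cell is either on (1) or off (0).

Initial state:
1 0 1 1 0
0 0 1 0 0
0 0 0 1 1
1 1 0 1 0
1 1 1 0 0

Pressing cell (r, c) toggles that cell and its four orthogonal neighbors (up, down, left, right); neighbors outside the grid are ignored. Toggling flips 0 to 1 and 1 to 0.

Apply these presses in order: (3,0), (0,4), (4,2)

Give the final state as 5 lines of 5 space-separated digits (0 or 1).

After press 1 at (3,0):
1 0 1 1 0
0 0 1 0 0
1 0 0 1 1
0 0 0 1 0
0 1 1 0 0

After press 2 at (0,4):
1 0 1 0 1
0 0 1 0 1
1 0 0 1 1
0 0 0 1 0
0 1 1 0 0

After press 3 at (4,2):
1 0 1 0 1
0 0 1 0 1
1 0 0 1 1
0 0 1 1 0
0 0 0 1 0

Answer: 1 0 1 0 1
0 0 1 0 1
1 0 0 1 1
0 0 1 1 0
0 0 0 1 0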